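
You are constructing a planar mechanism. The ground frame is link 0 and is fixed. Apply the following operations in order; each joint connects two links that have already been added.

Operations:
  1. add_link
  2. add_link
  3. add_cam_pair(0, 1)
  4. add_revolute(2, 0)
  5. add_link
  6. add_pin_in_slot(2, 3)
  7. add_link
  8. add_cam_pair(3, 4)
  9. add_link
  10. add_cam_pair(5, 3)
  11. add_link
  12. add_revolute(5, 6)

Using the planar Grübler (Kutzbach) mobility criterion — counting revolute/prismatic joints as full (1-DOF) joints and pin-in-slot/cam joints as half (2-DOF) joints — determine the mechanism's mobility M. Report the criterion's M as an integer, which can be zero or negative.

link 0 = ground. State L|J1|J2 = 1|0|0
+link1  2|0|0
+link2  3|0|0
C(0,1) f=2→J2  3|0|1
R(2,0) f=1→J1  3|1|1
+link3  4|1|1
PS(2,3) f=2→J2  4|1|2
+link4  5|1|2
C(3,4) f=2→J2  5|1|3
+link5  6|1|3
C(5,3) f=2→J2  6|1|4
+link6  7|1|4
R(5,6) f=1→J1  7|2|4
M = 3(7−1)−2·2−4 = 18−4−4 = 10

M = 10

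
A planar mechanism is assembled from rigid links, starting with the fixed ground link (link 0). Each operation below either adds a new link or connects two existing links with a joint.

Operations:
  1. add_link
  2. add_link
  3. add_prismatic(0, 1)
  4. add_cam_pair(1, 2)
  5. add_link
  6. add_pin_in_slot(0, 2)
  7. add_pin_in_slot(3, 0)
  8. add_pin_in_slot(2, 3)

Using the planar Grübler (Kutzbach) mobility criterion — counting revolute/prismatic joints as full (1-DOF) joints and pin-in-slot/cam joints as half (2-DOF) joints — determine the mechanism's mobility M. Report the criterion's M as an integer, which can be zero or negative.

L=1 J1=0 J2=0
add link → L=2 J1=0 J2=0
add link → L=3 J1=0 J2=0
P@0,1 dof=1 J1 → L=3 J1=1 J2=0
C@1,2 dof=2 J2 → L=3 J1=1 J2=1
add link → L=4 J1=1 J2=1
PS@0,2 dof=2 J2 → L=4 J1=1 J2=2
PS@3,0 dof=2 J2 → L=4 J1=1 J2=3
PS@2,3 dof=2 J2 → L=4 J1=1 J2=4
M=3(L−1)−2J1−J2=3·3−2·1−4=3

M = 3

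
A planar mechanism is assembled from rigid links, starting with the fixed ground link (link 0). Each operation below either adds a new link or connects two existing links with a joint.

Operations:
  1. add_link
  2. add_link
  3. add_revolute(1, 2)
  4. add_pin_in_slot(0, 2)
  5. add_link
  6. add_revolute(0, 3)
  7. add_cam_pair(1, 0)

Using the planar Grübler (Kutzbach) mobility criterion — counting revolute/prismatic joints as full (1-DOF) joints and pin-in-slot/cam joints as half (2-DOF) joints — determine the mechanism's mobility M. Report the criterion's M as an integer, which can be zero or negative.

M = 3

link 0 = ground. State L|J1|J2 = 1|0|0
+link1  2|0|0
+link2  3|0|0
R(1,2) f=1→J1  3|1|0
PS(0,2) f=2→J2  3|1|1
+link3  4|1|1
R(0,3) f=1→J1  4|2|1
C(1,0) f=2→J2  4|2|2
M = 3(4−1)−2·2−2 = 9−4−2 = 3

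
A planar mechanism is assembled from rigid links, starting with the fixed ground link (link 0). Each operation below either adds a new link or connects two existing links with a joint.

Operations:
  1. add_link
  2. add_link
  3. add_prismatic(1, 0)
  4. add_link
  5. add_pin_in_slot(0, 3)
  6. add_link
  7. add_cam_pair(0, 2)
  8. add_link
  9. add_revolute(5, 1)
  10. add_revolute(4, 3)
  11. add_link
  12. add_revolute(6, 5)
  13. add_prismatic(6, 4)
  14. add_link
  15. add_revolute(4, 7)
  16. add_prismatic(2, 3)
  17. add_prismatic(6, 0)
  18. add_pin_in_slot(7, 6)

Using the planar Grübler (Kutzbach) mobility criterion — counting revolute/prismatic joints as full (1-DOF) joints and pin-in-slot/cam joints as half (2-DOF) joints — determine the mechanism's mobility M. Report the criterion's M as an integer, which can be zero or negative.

M = 2

[1;0;0] (link 0 is ground)
L+ [2;0;0]
L+ [3;0;0]
P(1,0)∈J1 [3;1;0]
L+ [4;1;0]
PS(0,3)∈J2 [4;1;1]
L+ [5;1;1]
C(0,2)∈J2 [5;1;2]
L+ [6;1;2]
R(5,1)∈J1 [6;2;2]
R(4,3)∈J1 [6;3;2]
L+ [7;3;2]
R(6,5)∈J1 [7;4;2]
P(6,4)∈J1 [7;5;2]
L+ [8;5;2]
R(4,7)∈J1 [8;6;2]
P(2,3)∈J1 [8;7;2]
P(6,0)∈J1 [8;8;2]
PS(7,6)∈J2 [8;8;3]
mobility = 21 − 16 − 3 = 2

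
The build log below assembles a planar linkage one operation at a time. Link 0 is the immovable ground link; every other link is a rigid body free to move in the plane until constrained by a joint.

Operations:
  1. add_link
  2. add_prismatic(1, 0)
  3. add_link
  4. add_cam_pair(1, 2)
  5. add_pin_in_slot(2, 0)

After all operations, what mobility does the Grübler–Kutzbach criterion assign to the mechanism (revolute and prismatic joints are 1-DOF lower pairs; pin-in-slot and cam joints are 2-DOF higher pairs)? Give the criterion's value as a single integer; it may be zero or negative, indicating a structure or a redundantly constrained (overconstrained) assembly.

M = 2

[1;0;0] (link 0 is ground)
L+ [2;0;0]
P(1,0)∈J1 [2;1;0]
L+ [3;1;0]
C(1,2)∈J2 [3;1;1]
PS(2,0)∈J2 [3;1;2]
mobility = 6 − 2 − 2 = 2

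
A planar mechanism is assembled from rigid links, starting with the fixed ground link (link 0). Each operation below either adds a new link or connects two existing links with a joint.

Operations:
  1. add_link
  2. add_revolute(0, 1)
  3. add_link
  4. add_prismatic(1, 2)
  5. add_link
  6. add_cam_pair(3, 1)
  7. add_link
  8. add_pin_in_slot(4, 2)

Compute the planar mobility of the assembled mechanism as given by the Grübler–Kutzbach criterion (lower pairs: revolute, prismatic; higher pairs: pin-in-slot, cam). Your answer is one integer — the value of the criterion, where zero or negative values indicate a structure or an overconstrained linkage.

M = 6

(L,J1,J2)=(1,0,0); link0 fixed
link1: (2,0,0)
R 0-1 [J1]: (2,1,0)
link2: (3,1,0)
P 1-2 [J1]: (3,2,0)
link3: (4,2,0)
C 3-1 [J2]: (4,2,1)
link4: (5,2,1)
PS 4-2 [J2]: (5,2,2)
Grübler: 3·4 − 2·2 − 2 = 6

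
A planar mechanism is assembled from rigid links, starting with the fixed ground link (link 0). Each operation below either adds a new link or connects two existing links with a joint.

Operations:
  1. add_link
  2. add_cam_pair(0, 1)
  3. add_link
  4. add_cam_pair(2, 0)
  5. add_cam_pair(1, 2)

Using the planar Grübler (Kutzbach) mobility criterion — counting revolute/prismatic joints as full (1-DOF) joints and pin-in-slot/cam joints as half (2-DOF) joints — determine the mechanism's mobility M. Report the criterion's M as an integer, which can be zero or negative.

M = 3

link 0 = ground. State L|J1|J2 = 1|0|0
+link1  2|0|0
C(0,1) f=2→J2  2|0|1
+link2  3|0|1
C(2,0) f=2→J2  3|0|2
C(1,2) f=2→J2  3|0|3
M = 3(3−1)−2·0−3 = 6−0−3 = 3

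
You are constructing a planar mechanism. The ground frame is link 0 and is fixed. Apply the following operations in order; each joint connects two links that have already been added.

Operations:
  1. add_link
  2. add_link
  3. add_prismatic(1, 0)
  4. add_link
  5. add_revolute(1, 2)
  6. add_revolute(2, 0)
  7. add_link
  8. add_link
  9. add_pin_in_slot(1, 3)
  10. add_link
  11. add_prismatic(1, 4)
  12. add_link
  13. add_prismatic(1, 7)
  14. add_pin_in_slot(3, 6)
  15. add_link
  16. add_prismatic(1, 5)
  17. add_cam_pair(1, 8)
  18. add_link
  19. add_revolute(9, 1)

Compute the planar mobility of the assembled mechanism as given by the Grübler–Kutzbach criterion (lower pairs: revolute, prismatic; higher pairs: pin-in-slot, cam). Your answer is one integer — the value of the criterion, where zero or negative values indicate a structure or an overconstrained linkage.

M = 10

(L,J1,J2)=(1,0,0); link0 fixed
link1: (2,0,0)
link2: (3,0,0)
P 1-0 [J1]: (3,1,0)
link3: (4,1,0)
R 1-2 [J1]: (4,2,0)
R 2-0 [J1]: (4,3,0)
link4: (5,3,0)
link5: (6,3,0)
PS 1-3 [J2]: (6,3,1)
link6: (7,3,1)
P 1-4 [J1]: (7,4,1)
link7: (8,4,1)
P 1-7 [J1]: (8,5,1)
PS 3-6 [J2]: (8,5,2)
link8: (9,5,2)
P 1-5 [J1]: (9,6,2)
C 1-8 [J2]: (9,6,3)
link9: (10,6,3)
R 9-1 [J1]: (10,7,3)
Grübler: 3·9 − 2·7 − 3 = 10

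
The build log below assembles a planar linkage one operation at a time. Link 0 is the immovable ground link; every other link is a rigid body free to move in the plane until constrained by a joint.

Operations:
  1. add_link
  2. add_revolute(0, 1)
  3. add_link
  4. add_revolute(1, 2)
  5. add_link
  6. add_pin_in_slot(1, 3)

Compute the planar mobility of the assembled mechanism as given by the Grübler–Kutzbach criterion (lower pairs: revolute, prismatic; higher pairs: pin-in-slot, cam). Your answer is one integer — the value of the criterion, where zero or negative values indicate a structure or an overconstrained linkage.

ground; <1,0,0>
#1 <2,0,0>
R:0↔1 J1 <2,1,0>
#2 <3,1,0>
R:1↔2 J1 <3,2,0>
#3 <4,2,0>
PS:1↔3 J2 <4,2,1>
3×3 − 2×2 − 1×1 = 4

M = 4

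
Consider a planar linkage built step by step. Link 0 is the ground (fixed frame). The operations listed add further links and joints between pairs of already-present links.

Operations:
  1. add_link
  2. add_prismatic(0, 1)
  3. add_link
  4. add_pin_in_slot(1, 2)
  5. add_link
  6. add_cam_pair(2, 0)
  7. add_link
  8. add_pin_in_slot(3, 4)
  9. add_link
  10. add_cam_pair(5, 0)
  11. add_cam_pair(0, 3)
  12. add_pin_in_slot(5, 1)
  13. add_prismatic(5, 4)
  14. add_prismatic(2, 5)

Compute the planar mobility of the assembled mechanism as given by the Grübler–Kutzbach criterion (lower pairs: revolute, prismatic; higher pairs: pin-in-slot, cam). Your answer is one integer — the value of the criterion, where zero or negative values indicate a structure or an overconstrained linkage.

M = 3

link 0 = ground. State L|J1|J2 = 1|0|0
+link1  2|0|0
P(0,1) f=1→J1  2|1|0
+link2  3|1|0
PS(1,2) f=2→J2  3|1|1
+link3  4|1|1
C(2,0) f=2→J2  4|1|2
+link4  5|1|2
PS(3,4) f=2→J2  5|1|3
+link5  6|1|3
C(5,0) f=2→J2  6|1|4
C(0,3) f=2→J2  6|1|5
PS(5,1) f=2→J2  6|1|6
P(5,4) f=1→J1  6|2|6
P(2,5) f=1→J1  6|3|6
M = 3(6−1)−2·3−6 = 15−6−6 = 3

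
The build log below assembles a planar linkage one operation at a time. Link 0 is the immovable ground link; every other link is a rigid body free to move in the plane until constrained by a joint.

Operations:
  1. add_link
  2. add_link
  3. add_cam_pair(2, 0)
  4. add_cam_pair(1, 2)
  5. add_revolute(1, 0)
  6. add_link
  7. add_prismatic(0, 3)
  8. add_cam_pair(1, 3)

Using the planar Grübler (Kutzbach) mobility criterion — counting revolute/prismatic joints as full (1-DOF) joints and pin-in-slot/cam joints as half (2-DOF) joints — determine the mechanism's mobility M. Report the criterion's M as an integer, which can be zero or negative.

M = 2

[1;0;0] (link 0 is ground)
L+ [2;0;0]
L+ [3;0;0]
C(2,0)∈J2 [3;0;1]
C(1,2)∈J2 [3;0;2]
R(1,0)∈J1 [3;1;2]
L+ [4;1;2]
P(0,3)∈J1 [4;2;2]
C(1,3)∈J2 [4;2;3]
mobility = 9 − 4 − 3 = 2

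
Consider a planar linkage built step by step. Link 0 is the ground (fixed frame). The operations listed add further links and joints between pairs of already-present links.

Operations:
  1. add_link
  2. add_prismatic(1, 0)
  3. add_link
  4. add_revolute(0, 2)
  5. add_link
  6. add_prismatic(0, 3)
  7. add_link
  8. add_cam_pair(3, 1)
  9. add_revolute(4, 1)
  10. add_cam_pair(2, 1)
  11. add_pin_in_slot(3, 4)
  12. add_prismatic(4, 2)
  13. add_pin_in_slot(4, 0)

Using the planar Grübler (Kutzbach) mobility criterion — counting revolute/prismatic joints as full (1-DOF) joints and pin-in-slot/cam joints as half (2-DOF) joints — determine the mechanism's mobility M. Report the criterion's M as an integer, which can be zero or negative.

M = -2

ground; <1,0,0>
#1 <2,0,0>
P:1↔0 J1 <2,1,0>
#2 <3,1,0>
R:0↔2 J1 <3,2,0>
#3 <4,2,0>
P:0↔3 J1 <4,3,0>
#4 <5,3,0>
C:3↔1 J2 <5,3,1>
R:4↔1 J1 <5,4,1>
C:2↔1 J2 <5,4,2>
PS:3↔4 J2 <5,4,3>
P:4↔2 J1 <5,5,3>
PS:4↔0 J2 <5,5,4>
3×4 − 2×5 − 1×4 = -2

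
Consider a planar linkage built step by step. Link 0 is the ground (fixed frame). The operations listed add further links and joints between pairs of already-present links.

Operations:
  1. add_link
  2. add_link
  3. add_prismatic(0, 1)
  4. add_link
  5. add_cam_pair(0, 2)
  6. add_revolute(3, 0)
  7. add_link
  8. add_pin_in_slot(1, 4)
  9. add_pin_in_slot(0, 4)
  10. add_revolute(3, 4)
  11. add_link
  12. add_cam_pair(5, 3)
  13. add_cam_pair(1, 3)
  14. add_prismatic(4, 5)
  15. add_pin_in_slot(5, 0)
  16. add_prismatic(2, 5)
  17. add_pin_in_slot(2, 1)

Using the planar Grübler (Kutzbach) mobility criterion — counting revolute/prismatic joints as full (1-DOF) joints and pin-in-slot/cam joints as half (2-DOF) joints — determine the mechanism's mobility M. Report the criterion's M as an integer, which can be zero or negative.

M = -2

(L,J1,J2)=(1,0,0); link0 fixed
link1: (2,0,0)
link2: (3,0,0)
P 0-1 [J1]: (3,1,0)
link3: (4,1,0)
C 0-2 [J2]: (4,1,1)
R 3-0 [J1]: (4,2,1)
link4: (5,2,1)
PS 1-4 [J2]: (5,2,2)
PS 0-4 [J2]: (5,2,3)
R 3-4 [J1]: (5,3,3)
link5: (6,3,3)
C 5-3 [J2]: (6,3,4)
C 1-3 [J2]: (6,3,5)
P 4-5 [J1]: (6,4,5)
PS 5-0 [J2]: (6,4,6)
P 2-5 [J1]: (6,5,6)
PS 2-1 [J2]: (6,5,7)
Grübler: 3·5 − 2·5 − 7 = -2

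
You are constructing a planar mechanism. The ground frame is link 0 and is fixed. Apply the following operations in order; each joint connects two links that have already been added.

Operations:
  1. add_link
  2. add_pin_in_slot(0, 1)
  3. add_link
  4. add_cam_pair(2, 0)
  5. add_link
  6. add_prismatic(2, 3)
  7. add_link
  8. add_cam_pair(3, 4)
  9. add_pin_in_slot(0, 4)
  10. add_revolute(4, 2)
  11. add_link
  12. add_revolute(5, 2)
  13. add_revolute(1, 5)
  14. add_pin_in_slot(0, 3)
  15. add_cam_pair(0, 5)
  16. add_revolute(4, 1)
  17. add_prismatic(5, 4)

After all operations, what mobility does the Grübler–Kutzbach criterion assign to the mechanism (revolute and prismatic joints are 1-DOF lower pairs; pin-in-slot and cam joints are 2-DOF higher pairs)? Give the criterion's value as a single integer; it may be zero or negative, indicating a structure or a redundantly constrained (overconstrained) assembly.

ground; <1,0,0>
#1 <2,0,0>
PS:0↔1 J2 <2,0,1>
#2 <3,0,1>
C:2↔0 J2 <3,0,2>
#3 <4,0,2>
P:2↔3 J1 <4,1,2>
#4 <5,1,2>
C:3↔4 J2 <5,1,3>
PS:0↔4 J2 <5,1,4>
R:4↔2 J1 <5,2,4>
#5 <6,2,4>
R:5↔2 J1 <6,3,4>
R:1↔5 J1 <6,4,4>
PS:0↔3 J2 <6,4,5>
C:0↔5 J2 <6,4,6>
R:4↔1 J1 <6,5,6>
P:5↔4 J1 <6,6,6>
3×5 − 2×6 − 1×6 = -3

M = -3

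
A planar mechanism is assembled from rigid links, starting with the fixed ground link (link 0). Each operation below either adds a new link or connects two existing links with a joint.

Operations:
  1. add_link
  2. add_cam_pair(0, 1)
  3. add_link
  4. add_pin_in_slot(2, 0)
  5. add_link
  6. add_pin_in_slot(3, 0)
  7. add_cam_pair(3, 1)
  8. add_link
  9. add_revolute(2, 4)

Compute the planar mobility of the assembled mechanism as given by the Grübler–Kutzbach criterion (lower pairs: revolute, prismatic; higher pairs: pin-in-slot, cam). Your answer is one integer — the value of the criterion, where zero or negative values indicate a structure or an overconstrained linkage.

M = 6

L=1 J1=0 J2=0
add link → L=2 J1=0 J2=0
C@0,1 dof=2 J2 → L=2 J1=0 J2=1
add link → L=3 J1=0 J2=1
PS@2,0 dof=2 J2 → L=3 J1=0 J2=2
add link → L=4 J1=0 J2=2
PS@3,0 dof=2 J2 → L=4 J1=0 J2=3
C@3,1 dof=2 J2 → L=4 J1=0 J2=4
add link → L=5 J1=0 J2=4
R@2,4 dof=1 J1 → L=5 J1=1 J2=4
M=3(L−1)−2J1−J2=3·4−2·1−4=6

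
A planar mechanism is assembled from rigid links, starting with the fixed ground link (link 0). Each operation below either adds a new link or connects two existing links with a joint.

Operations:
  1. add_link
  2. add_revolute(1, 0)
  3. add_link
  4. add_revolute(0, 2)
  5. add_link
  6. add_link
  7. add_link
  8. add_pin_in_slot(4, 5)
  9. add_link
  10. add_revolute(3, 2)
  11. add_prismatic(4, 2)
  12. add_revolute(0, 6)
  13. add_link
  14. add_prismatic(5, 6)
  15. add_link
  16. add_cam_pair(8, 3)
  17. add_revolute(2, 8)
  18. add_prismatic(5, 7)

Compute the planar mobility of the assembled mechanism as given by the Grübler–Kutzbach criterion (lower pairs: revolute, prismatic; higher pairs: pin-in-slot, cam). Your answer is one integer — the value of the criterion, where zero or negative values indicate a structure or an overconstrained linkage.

ground; <1,0,0>
#1 <2,0,0>
R:1↔0 J1 <2,1,0>
#2 <3,1,0>
R:0↔2 J1 <3,2,0>
#3 <4,2,0>
#4 <5,2,0>
#5 <6,2,0>
PS:4↔5 J2 <6,2,1>
#6 <7,2,1>
R:3↔2 J1 <7,3,1>
P:4↔2 J1 <7,4,1>
R:0↔6 J1 <7,5,1>
#7 <8,5,1>
P:5↔6 J1 <8,6,1>
#8 <9,6,1>
C:8↔3 J2 <9,6,2>
R:2↔8 J1 <9,7,2>
P:5↔7 J1 <9,8,2>
3×8 − 2×8 − 1×2 = 6

M = 6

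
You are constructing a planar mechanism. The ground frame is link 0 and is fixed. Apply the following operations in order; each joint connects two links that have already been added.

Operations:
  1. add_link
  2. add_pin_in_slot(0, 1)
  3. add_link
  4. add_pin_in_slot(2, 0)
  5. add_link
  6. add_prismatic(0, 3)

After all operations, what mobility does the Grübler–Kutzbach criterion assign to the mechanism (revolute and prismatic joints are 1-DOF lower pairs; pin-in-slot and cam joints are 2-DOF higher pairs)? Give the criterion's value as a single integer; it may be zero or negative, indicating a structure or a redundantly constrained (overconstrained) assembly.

M = 5

ground; <1,0,0>
#1 <2,0,0>
PS:0↔1 J2 <2,0,1>
#2 <3,0,1>
PS:2↔0 J2 <3,0,2>
#3 <4,0,2>
P:0↔3 J1 <4,1,2>
3×3 − 2×1 − 1×2 = 5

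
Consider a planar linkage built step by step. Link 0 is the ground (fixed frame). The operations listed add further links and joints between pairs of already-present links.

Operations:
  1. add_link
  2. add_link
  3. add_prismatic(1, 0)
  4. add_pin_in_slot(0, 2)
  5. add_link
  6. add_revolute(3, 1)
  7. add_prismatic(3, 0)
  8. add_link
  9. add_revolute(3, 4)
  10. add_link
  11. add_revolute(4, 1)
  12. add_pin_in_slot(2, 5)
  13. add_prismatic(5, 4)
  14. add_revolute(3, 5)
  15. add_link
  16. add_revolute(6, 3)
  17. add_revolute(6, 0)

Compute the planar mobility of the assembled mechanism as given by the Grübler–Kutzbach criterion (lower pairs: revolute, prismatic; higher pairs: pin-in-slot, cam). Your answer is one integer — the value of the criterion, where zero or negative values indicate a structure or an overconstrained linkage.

M = -2

(L,J1,J2)=(1,0,0); link0 fixed
link1: (2,0,0)
link2: (3,0,0)
P 1-0 [J1]: (3,1,0)
PS 0-2 [J2]: (3,1,1)
link3: (4,1,1)
R 3-1 [J1]: (4,2,1)
P 3-0 [J1]: (4,3,1)
link4: (5,3,1)
R 3-4 [J1]: (5,4,1)
link5: (6,4,1)
R 4-1 [J1]: (6,5,1)
PS 2-5 [J2]: (6,5,2)
P 5-4 [J1]: (6,6,2)
R 3-5 [J1]: (6,7,2)
link6: (7,7,2)
R 6-3 [J1]: (7,8,2)
R 6-0 [J1]: (7,9,2)
Grübler: 3·6 − 2·9 − 2 = -2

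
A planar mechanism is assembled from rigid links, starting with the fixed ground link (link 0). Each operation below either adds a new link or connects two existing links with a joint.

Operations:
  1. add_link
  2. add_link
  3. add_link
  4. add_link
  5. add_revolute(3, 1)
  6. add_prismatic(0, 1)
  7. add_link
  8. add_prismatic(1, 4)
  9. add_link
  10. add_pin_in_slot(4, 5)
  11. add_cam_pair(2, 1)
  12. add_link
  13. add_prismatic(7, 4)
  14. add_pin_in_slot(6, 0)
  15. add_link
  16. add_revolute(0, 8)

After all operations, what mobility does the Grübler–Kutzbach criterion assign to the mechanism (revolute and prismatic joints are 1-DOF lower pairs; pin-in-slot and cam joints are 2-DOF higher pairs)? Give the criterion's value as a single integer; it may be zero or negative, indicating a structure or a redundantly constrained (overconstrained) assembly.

(L,J1,J2)=(1,0,0); link0 fixed
link1: (2,0,0)
link2: (3,0,0)
link3: (4,0,0)
link4: (5,0,0)
R 3-1 [J1]: (5,1,0)
P 0-1 [J1]: (5,2,0)
link5: (6,2,0)
P 1-4 [J1]: (6,3,0)
link6: (7,3,0)
PS 4-5 [J2]: (7,3,1)
C 2-1 [J2]: (7,3,2)
link7: (8,3,2)
P 7-4 [J1]: (8,4,2)
PS 6-0 [J2]: (8,4,3)
link8: (9,4,3)
R 0-8 [J1]: (9,5,3)
Grübler: 3·8 − 2·5 − 3 = 11

M = 11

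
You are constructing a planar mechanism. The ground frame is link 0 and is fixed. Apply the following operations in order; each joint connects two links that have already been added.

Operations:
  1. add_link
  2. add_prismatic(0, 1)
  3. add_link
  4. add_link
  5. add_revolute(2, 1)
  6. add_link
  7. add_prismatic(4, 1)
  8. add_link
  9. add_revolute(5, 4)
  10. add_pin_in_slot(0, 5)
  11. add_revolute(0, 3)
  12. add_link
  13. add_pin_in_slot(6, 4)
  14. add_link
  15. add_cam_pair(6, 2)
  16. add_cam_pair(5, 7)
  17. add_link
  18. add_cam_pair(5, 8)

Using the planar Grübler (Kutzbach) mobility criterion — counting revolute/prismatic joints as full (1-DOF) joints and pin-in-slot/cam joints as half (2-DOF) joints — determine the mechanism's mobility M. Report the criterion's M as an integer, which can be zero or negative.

(L,J1,J2)=(1,0,0); link0 fixed
link1: (2,0,0)
P 0-1 [J1]: (2,1,0)
link2: (3,1,0)
link3: (4,1,0)
R 2-1 [J1]: (4,2,0)
link4: (5,2,0)
P 4-1 [J1]: (5,3,0)
link5: (6,3,0)
R 5-4 [J1]: (6,4,0)
PS 0-5 [J2]: (6,4,1)
R 0-3 [J1]: (6,5,1)
link6: (7,5,1)
PS 6-4 [J2]: (7,5,2)
link7: (8,5,2)
C 6-2 [J2]: (8,5,3)
C 5-7 [J2]: (8,5,4)
link8: (9,5,4)
C 5-8 [J2]: (9,5,5)
Grübler: 3·8 − 2·5 − 5 = 9

M = 9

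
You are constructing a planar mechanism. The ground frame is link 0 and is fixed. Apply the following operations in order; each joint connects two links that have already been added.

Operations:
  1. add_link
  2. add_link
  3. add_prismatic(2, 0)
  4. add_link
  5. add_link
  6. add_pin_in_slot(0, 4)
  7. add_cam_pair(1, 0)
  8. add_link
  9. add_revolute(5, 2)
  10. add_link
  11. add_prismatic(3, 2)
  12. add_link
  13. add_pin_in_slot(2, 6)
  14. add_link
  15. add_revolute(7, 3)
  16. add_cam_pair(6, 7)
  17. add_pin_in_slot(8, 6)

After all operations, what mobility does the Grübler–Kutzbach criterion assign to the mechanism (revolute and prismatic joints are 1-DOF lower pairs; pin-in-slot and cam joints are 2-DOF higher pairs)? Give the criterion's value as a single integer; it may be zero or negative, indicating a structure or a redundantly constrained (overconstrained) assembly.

L=1 J1=0 J2=0
add link → L=2 J1=0 J2=0
add link → L=3 J1=0 J2=0
P@2,0 dof=1 J1 → L=3 J1=1 J2=0
add link → L=4 J1=1 J2=0
add link → L=5 J1=1 J2=0
PS@0,4 dof=2 J2 → L=5 J1=1 J2=1
C@1,0 dof=2 J2 → L=5 J1=1 J2=2
add link → L=6 J1=1 J2=2
R@5,2 dof=1 J1 → L=6 J1=2 J2=2
add link → L=7 J1=2 J2=2
P@3,2 dof=1 J1 → L=7 J1=3 J2=2
add link → L=8 J1=3 J2=2
PS@2,6 dof=2 J2 → L=8 J1=3 J2=3
add link → L=9 J1=3 J2=3
R@7,3 dof=1 J1 → L=9 J1=4 J2=3
C@6,7 dof=2 J2 → L=9 J1=4 J2=4
PS@8,6 dof=2 J2 → L=9 J1=4 J2=5
M=3(L−1)−2J1−J2=3·8−2·4−5=11

M = 11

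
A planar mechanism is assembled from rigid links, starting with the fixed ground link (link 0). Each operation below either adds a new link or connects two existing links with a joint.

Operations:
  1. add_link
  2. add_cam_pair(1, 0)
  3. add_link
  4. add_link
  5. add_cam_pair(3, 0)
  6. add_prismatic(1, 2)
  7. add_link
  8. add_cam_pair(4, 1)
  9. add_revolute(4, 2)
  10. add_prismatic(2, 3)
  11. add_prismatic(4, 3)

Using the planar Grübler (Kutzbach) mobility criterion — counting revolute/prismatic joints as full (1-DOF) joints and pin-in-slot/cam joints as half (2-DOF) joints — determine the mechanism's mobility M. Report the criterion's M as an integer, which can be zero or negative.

ground; <1,0,0>
#1 <2,0,0>
C:1↔0 J2 <2,0,1>
#2 <3,0,1>
#3 <4,0,1>
C:3↔0 J2 <4,0,2>
P:1↔2 J1 <4,1,2>
#4 <5,1,2>
C:4↔1 J2 <5,1,3>
R:4↔2 J1 <5,2,3>
P:2↔3 J1 <5,3,3>
P:4↔3 J1 <5,4,3>
3×4 − 2×4 − 1×3 = 1

M = 1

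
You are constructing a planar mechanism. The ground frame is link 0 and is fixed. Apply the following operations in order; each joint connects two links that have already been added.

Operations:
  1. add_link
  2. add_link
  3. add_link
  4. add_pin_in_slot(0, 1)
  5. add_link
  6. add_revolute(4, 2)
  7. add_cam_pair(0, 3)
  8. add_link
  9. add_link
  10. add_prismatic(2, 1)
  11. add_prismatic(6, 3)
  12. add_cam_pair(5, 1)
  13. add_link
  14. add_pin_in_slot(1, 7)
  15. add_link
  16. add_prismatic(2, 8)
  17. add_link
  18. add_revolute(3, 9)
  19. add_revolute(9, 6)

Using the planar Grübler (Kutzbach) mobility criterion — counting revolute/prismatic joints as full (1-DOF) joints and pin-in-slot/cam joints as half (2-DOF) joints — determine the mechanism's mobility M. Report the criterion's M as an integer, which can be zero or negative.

[1;0;0] (link 0 is ground)
L+ [2;0;0]
L+ [3;0;0]
L+ [4;0;0]
PS(0,1)∈J2 [4;0;1]
L+ [5;0;1]
R(4,2)∈J1 [5;1;1]
C(0,3)∈J2 [5;1;2]
L+ [6;1;2]
L+ [7;1;2]
P(2,1)∈J1 [7;2;2]
P(6,3)∈J1 [7;3;2]
C(5,1)∈J2 [7;3;3]
L+ [8;3;3]
PS(1,7)∈J2 [8;3;4]
L+ [9;3;4]
P(2,8)∈J1 [9;4;4]
L+ [10;4;4]
R(3,9)∈J1 [10;5;4]
R(9,6)∈J1 [10;6;4]
mobility = 27 − 12 − 4 = 11

M = 11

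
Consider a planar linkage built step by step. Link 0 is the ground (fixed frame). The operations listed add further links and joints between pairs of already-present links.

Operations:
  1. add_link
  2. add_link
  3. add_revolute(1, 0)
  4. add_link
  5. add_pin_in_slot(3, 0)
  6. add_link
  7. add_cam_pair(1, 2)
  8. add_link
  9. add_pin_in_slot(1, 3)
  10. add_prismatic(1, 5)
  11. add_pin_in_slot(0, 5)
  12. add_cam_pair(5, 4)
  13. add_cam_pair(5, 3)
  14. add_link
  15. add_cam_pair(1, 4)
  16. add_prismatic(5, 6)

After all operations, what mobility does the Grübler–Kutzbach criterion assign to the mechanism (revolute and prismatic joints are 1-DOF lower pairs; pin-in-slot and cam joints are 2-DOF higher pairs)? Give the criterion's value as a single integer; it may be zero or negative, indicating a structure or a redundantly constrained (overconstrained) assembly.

M = 5

[1;0;0] (link 0 is ground)
L+ [2;0;0]
L+ [3;0;0]
R(1,0)∈J1 [3;1;0]
L+ [4;1;0]
PS(3,0)∈J2 [4;1;1]
L+ [5;1;1]
C(1,2)∈J2 [5;1;2]
L+ [6;1;2]
PS(1,3)∈J2 [6;1;3]
P(1,5)∈J1 [6;2;3]
PS(0,5)∈J2 [6;2;4]
C(5,4)∈J2 [6;2;5]
C(5,3)∈J2 [6;2;6]
L+ [7;2;6]
C(1,4)∈J2 [7;2;7]
P(5,6)∈J1 [7;3;7]
mobility = 18 − 6 − 7 = 5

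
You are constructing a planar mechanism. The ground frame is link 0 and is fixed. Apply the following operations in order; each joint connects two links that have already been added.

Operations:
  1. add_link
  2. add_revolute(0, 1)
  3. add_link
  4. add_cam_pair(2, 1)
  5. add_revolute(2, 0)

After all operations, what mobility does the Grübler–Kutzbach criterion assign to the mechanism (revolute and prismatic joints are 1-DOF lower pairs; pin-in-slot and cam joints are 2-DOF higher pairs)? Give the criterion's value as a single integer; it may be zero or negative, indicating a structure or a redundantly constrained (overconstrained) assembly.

M = 1

ground; <1,0,0>
#1 <2,0,0>
R:0↔1 J1 <2,1,0>
#2 <3,1,0>
C:2↔1 J2 <3,1,1>
R:2↔0 J1 <3,2,1>
3×2 − 2×2 − 1×1 = 1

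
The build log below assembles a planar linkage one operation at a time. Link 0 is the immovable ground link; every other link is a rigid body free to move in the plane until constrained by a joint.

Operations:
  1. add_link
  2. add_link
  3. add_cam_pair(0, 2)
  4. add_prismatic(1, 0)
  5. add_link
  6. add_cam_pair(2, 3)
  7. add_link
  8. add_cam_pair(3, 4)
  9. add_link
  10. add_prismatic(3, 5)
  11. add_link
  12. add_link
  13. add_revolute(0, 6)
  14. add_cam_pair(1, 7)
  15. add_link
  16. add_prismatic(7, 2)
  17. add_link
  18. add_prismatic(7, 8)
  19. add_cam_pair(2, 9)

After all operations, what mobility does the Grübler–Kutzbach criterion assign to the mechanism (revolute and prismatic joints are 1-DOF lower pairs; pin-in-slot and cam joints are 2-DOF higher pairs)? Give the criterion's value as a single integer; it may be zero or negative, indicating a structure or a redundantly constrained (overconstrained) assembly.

M = 12

[1;0;0] (link 0 is ground)
L+ [2;0;0]
L+ [3;0;0]
C(0,2)∈J2 [3;0;1]
P(1,0)∈J1 [3;1;1]
L+ [4;1;1]
C(2,3)∈J2 [4;1;2]
L+ [5;1;2]
C(3,4)∈J2 [5;1;3]
L+ [6;1;3]
P(3,5)∈J1 [6;2;3]
L+ [7;2;3]
L+ [8;2;3]
R(0,6)∈J1 [8;3;3]
C(1,7)∈J2 [8;3;4]
L+ [9;3;4]
P(7,2)∈J1 [9;4;4]
L+ [10;4;4]
P(7,8)∈J1 [10;5;4]
C(2,9)∈J2 [10;5;5]
mobility = 27 − 10 − 5 = 12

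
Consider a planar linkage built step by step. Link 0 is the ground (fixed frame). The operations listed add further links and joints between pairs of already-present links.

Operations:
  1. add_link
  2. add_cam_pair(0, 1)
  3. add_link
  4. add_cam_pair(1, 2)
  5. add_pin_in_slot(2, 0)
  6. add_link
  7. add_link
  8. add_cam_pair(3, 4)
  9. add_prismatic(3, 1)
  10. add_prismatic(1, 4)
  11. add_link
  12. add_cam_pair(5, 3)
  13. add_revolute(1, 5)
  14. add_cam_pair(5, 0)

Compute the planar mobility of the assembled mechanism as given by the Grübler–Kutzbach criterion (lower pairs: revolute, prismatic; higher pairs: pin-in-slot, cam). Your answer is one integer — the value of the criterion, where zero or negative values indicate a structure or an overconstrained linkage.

M = 3

link 0 = ground. State L|J1|J2 = 1|0|0
+link1  2|0|0
C(0,1) f=2→J2  2|0|1
+link2  3|0|1
C(1,2) f=2→J2  3|0|2
PS(2,0) f=2→J2  3|0|3
+link3  4|0|3
+link4  5|0|3
C(3,4) f=2→J2  5|0|4
P(3,1) f=1→J1  5|1|4
P(1,4) f=1→J1  5|2|4
+link5  6|2|4
C(5,3) f=2→J2  6|2|5
R(1,5) f=1→J1  6|3|5
C(5,0) f=2→J2  6|3|6
M = 3(6−1)−2·3−6 = 15−6−6 = 3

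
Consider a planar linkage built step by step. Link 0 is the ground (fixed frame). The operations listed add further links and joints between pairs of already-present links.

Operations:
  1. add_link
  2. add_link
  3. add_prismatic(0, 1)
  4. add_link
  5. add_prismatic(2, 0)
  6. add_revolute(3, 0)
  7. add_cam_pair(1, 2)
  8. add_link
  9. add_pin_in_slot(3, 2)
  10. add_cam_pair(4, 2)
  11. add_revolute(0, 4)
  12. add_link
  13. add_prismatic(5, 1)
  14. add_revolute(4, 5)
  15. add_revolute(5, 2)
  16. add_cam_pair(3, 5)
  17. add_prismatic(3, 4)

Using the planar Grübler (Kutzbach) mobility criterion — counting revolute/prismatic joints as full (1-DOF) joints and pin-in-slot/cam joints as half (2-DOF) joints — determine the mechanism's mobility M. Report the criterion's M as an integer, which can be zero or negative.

M = -5

L=1 J1=0 J2=0
add link → L=2 J1=0 J2=0
add link → L=3 J1=0 J2=0
P@0,1 dof=1 J1 → L=3 J1=1 J2=0
add link → L=4 J1=1 J2=0
P@2,0 dof=1 J1 → L=4 J1=2 J2=0
R@3,0 dof=1 J1 → L=4 J1=3 J2=0
C@1,2 dof=2 J2 → L=4 J1=3 J2=1
add link → L=5 J1=3 J2=1
PS@3,2 dof=2 J2 → L=5 J1=3 J2=2
C@4,2 dof=2 J2 → L=5 J1=3 J2=3
R@0,4 dof=1 J1 → L=5 J1=4 J2=3
add link → L=6 J1=4 J2=3
P@5,1 dof=1 J1 → L=6 J1=5 J2=3
R@4,5 dof=1 J1 → L=6 J1=6 J2=3
R@5,2 dof=1 J1 → L=6 J1=7 J2=3
C@3,5 dof=2 J2 → L=6 J1=7 J2=4
P@3,4 dof=1 J1 → L=6 J1=8 J2=4
M=3(L−1)−2J1−J2=3·5−2·8−4=-5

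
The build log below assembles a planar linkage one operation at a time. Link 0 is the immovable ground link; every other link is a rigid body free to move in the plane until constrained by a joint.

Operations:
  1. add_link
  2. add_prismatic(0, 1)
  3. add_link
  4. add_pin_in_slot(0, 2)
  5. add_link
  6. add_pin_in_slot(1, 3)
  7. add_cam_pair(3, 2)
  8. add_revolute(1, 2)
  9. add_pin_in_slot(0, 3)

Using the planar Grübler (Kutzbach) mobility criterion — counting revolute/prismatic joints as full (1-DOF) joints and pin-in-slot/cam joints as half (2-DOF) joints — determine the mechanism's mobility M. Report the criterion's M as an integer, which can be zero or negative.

(L,J1,J2)=(1,0,0); link0 fixed
link1: (2,0,0)
P 0-1 [J1]: (2,1,0)
link2: (3,1,0)
PS 0-2 [J2]: (3,1,1)
link3: (4,1,1)
PS 1-3 [J2]: (4,1,2)
C 3-2 [J2]: (4,1,3)
R 1-2 [J1]: (4,2,3)
PS 0-3 [J2]: (4,2,4)
Grübler: 3·3 − 2·2 − 4 = 1

M = 1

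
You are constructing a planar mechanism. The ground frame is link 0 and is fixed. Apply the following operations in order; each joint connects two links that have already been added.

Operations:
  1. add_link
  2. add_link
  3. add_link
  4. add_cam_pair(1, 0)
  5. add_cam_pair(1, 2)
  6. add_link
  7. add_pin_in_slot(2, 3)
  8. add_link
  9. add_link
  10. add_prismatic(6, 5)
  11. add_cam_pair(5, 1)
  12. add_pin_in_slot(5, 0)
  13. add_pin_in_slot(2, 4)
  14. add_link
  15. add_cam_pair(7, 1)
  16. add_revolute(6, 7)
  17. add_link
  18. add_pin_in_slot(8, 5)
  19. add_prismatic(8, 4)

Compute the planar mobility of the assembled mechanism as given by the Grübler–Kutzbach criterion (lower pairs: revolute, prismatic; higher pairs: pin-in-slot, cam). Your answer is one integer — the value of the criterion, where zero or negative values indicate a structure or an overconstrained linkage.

M = 10

ground; <1,0,0>
#1 <2,0,0>
#2 <3,0,0>
#3 <4,0,0>
C:1↔0 J2 <4,0,1>
C:1↔2 J2 <4,0,2>
#4 <5,0,2>
PS:2↔3 J2 <5,0,3>
#5 <6,0,3>
#6 <7,0,3>
P:6↔5 J1 <7,1,3>
C:5↔1 J2 <7,1,4>
PS:5↔0 J2 <7,1,5>
PS:2↔4 J2 <7,1,6>
#7 <8,1,6>
C:7↔1 J2 <8,1,7>
R:6↔7 J1 <8,2,7>
#8 <9,2,7>
PS:8↔5 J2 <9,2,8>
P:8↔4 J1 <9,3,8>
3×8 − 2×3 − 1×8 = 10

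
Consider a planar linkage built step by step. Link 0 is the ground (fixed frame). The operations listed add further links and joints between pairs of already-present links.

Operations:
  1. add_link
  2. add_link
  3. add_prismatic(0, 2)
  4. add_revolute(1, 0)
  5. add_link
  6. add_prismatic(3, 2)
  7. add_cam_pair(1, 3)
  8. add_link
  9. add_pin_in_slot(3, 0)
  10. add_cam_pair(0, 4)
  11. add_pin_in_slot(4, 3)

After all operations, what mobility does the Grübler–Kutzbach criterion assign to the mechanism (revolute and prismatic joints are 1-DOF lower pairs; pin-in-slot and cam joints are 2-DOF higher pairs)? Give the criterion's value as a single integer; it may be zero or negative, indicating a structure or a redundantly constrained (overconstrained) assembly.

ground; <1,0,0>
#1 <2,0,0>
#2 <3,0,0>
P:0↔2 J1 <3,1,0>
R:1↔0 J1 <3,2,0>
#3 <4,2,0>
P:3↔2 J1 <4,3,0>
C:1↔3 J2 <4,3,1>
#4 <5,3,1>
PS:3↔0 J2 <5,3,2>
C:0↔4 J2 <5,3,3>
PS:4↔3 J2 <5,3,4>
3×4 − 2×3 − 1×4 = 2

M = 2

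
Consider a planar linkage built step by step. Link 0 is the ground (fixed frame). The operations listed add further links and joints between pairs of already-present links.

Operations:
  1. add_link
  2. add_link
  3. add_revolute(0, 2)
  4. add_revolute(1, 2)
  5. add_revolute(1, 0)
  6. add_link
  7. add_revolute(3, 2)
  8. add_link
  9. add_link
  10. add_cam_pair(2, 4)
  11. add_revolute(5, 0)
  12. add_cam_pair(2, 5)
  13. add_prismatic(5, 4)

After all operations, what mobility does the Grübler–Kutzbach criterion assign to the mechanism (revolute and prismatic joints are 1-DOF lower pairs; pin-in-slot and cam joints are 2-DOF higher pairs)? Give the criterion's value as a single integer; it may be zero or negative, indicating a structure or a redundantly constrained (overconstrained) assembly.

M = 1

ground; <1,0,0>
#1 <2,0,0>
#2 <3,0,0>
R:0↔2 J1 <3,1,0>
R:1↔2 J1 <3,2,0>
R:1↔0 J1 <3,3,0>
#3 <4,3,0>
R:3↔2 J1 <4,4,0>
#4 <5,4,0>
#5 <6,4,0>
C:2↔4 J2 <6,4,1>
R:5↔0 J1 <6,5,1>
C:2↔5 J2 <6,5,2>
P:5↔4 J1 <6,6,2>
3×5 − 2×6 − 1×2 = 1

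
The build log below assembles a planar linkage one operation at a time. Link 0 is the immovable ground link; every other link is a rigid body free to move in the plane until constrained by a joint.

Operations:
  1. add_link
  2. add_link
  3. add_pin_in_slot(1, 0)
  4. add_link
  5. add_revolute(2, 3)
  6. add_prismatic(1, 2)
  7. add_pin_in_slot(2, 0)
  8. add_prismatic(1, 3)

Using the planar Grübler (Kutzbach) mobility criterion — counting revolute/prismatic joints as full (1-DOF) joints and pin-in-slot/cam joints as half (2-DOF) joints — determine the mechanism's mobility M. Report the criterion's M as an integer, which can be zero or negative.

M = 1

(L,J1,J2)=(1,0,0); link0 fixed
link1: (2,0,0)
link2: (3,0,0)
PS 1-0 [J2]: (3,0,1)
link3: (4,0,1)
R 2-3 [J1]: (4,1,1)
P 1-2 [J1]: (4,2,1)
PS 2-0 [J2]: (4,2,2)
P 1-3 [J1]: (4,3,2)
Grübler: 3·3 − 2·3 − 2 = 1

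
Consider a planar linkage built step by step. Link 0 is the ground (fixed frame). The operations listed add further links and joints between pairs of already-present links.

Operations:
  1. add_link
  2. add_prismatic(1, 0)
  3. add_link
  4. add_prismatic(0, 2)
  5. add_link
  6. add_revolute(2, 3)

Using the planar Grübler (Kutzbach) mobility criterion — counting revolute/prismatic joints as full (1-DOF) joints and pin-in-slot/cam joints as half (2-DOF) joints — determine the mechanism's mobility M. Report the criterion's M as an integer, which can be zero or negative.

[1;0;0] (link 0 is ground)
L+ [2;0;0]
P(1,0)∈J1 [2;1;0]
L+ [3;1;0]
P(0,2)∈J1 [3;2;0]
L+ [4;2;0]
R(2,3)∈J1 [4;3;0]
mobility = 9 − 6 − 0 = 3

M = 3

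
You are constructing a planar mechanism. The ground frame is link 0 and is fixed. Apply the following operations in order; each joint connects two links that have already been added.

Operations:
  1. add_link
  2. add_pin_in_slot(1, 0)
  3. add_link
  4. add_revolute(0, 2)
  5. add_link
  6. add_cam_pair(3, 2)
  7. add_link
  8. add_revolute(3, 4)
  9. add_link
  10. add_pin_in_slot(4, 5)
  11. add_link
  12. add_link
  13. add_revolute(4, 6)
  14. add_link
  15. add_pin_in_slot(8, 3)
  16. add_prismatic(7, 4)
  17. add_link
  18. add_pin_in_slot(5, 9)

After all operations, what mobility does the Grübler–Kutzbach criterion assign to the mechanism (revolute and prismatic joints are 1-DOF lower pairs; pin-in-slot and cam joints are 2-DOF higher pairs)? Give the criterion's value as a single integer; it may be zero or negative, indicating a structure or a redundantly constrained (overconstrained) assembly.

ground; <1,0,0>
#1 <2,0,0>
PS:1↔0 J2 <2,0,1>
#2 <3,0,1>
R:0↔2 J1 <3,1,1>
#3 <4,1,1>
C:3↔2 J2 <4,1,2>
#4 <5,1,2>
R:3↔4 J1 <5,2,2>
#5 <6,2,2>
PS:4↔5 J2 <6,2,3>
#6 <7,2,3>
#7 <8,2,3>
R:4↔6 J1 <8,3,3>
#8 <9,3,3>
PS:8↔3 J2 <9,3,4>
P:7↔4 J1 <9,4,4>
#9 <10,4,4>
PS:5↔9 J2 <10,4,5>
3×9 − 2×4 − 1×5 = 14

M = 14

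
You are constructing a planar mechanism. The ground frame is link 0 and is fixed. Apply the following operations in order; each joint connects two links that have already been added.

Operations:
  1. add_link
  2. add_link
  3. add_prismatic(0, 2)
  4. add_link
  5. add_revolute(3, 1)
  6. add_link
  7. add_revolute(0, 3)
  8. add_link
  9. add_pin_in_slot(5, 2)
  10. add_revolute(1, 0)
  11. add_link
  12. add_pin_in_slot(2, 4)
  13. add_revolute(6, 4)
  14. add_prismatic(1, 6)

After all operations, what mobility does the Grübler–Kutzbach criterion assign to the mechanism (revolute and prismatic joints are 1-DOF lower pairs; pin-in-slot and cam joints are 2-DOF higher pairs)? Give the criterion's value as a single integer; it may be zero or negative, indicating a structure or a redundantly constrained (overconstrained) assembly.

M = 4

[1;0;0] (link 0 is ground)
L+ [2;0;0]
L+ [3;0;0]
P(0,2)∈J1 [3;1;0]
L+ [4;1;0]
R(3,1)∈J1 [4;2;0]
L+ [5;2;0]
R(0,3)∈J1 [5;3;0]
L+ [6;3;0]
PS(5,2)∈J2 [6;3;1]
R(1,0)∈J1 [6;4;1]
L+ [7;4;1]
PS(2,4)∈J2 [7;4;2]
R(6,4)∈J1 [7;5;2]
P(1,6)∈J1 [7;6;2]
mobility = 18 − 12 − 2 = 4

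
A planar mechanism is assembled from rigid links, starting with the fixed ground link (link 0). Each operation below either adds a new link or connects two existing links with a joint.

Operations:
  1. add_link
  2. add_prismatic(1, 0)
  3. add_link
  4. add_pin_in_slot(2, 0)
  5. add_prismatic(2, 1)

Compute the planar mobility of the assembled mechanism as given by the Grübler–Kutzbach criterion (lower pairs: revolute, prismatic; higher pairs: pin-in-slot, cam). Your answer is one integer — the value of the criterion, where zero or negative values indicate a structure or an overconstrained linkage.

M = 1

ground; <1,0,0>
#1 <2,0,0>
P:1↔0 J1 <2,1,0>
#2 <3,1,0>
PS:2↔0 J2 <3,1,1>
P:2↔1 J1 <3,2,1>
3×2 − 2×2 − 1×1 = 1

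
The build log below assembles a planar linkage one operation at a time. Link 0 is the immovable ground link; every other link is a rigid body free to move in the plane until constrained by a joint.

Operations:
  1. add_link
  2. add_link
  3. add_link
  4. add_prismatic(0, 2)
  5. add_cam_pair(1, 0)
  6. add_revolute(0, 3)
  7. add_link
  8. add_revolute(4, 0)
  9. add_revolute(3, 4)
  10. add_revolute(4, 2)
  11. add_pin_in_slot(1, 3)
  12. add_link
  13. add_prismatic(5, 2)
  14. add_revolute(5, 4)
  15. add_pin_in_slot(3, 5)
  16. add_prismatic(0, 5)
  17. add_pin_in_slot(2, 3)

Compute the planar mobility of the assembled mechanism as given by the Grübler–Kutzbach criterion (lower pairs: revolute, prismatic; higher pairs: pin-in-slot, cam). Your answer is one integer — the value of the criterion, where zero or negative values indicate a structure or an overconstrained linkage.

M = -5

(L,J1,J2)=(1,0,0); link0 fixed
link1: (2,0,0)
link2: (3,0,0)
link3: (4,0,0)
P 0-2 [J1]: (4,1,0)
C 1-0 [J2]: (4,1,1)
R 0-3 [J1]: (4,2,1)
link4: (5,2,1)
R 4-0 [J1]: (5,3,1)
R 3-4 [J1]: (5,4,1)
R 4-2 [J1]: (5,5,1)
PS 1-3 [J2]: (5,5,2)
link5: (6,5,2)
P 5-2 [J1]: (6,6,2)
R 5-4 [J1]: (6,7,2)
PS 3-5 [J2]: (6,7,3)
P 0-5 [J1]: (6,8,3)
PS 2-3 [J2]: (6,8,4)
Grübler: 3·5 − 2·8 − 4 = -5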